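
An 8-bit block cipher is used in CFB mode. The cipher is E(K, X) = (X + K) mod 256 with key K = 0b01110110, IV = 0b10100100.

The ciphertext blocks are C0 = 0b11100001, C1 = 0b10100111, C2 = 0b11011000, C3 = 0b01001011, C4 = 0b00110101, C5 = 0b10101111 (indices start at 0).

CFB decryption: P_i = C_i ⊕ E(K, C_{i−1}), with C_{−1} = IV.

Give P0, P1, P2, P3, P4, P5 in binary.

P0 = 0b11111011, P1 = 0b11110000, P2 = 0b11000101, P3 = 0b00000101, P4 = 0b11110100, P5 = 0b00000100

P0: E(K, 0b10100100) = 0b00011010; 0b11100001 ⊕ 0b00011010 = 0b11111011.
P1: E(K, 0b11100001) = 0b01010111; 0b10100111 ⊕ 0b01010111 = 0b11110000.
P2: E(K, 0b10100111) = 0b00011101; 0b11011000 ⊕ 0b00011101 = 0b11000101.
P3: E(K, 0b11011000) = 0b01001110; 0b01001011 ⊕ 0b01001110 = 0b00000101.
P4: E(K, 0b01001011) = 0b11000001; 0b00110101 ⊕ 0b11000001 = 0b11110100.
P5: E(K, 0b00110101) = 0b10101011; 0b10101111 ⊕ 0b10101011 = 0b00000100.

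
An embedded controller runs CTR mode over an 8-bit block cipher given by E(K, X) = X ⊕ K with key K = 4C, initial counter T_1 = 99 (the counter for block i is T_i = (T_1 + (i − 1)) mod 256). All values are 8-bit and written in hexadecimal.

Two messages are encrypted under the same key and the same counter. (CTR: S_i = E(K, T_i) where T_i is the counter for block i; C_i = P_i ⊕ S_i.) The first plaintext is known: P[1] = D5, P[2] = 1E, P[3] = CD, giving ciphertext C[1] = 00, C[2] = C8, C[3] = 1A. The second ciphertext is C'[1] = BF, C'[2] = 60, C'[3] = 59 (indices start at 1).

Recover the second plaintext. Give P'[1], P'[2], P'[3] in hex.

P'[1] = 6A, P'[2] = B6, P'[3] = 8E

In CTR with a reused counter, both messages share the same keystream S_i, so C_i ⊕ C'_i = P_i ⊕ P'_i and thus P'_i = P_i ⊕ C_i ⊕ C'_i.
P'[1]: D5 ⊕ 00 ⊕ BF = 6A.
P'[2]: 1E ⊕ C8 ⊕ 60 = B6.
P'[3]: CD ⊕ 1A ⊕ 59 = 8E.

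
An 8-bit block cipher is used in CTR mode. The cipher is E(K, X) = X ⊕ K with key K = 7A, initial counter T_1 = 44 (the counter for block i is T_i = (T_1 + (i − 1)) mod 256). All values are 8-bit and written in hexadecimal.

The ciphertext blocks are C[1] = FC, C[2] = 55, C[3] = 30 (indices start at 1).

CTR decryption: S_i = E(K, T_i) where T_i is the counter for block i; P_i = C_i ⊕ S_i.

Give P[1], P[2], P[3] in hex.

P[1] = C2, P[2] = 6A, P[3] = 0C

P[1]: T = 44, S = E(K, T) = 3E; FC ⊕ 3E = C2.
P[2]: T = 45, S = E(K, T) = 3F; 55 ⊕ 3F = 6A.
P[3]: T = 46, S = E(K, T) = 3C; 30 ⊕ 3C = 0C.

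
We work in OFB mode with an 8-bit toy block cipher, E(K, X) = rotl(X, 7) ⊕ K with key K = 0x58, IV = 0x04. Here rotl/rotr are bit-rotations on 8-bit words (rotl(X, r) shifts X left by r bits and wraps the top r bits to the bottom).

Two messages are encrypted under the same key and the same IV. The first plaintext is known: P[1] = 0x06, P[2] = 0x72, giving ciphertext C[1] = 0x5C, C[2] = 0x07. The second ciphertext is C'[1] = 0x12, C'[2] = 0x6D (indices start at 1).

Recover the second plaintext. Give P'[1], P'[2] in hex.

In OFB with a reused IV, both messages share the same keystream S_i, so C_i ⊕ C'_i = P_i ⊕ P'_i and thus P'_i = P_i ⊕ C_i ⊕ C'_i.
P'[1]: 0x06 ⊕ 0x5C ⊕ 0x12 = 0x48.
P'[2]: 0x72 ⊕ 0x07 ⊕ 0x6D = 0x18.

P'[1] = 0x48, P'[2] = 0x18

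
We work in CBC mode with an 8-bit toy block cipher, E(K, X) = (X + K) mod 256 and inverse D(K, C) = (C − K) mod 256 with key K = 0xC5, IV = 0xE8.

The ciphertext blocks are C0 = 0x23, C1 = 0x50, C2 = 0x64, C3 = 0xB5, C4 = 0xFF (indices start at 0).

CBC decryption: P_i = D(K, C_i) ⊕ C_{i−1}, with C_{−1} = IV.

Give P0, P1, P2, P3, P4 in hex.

P0 = 0xB6, P1 = 0xA8, P2 = 0xCF, P3 = 0x94, P4 = 0x8F

P0: D(K, 0x23) = 0x5E; 0x5E ⊕ 0xE8 = 0xB6.
P1: D(K, 0x50) = 0x8B; 0x8B ⊕ 0x23 = 0xA8.
P2: D(K, 0x64) = 0x9F; 0x9F ⊕ 0x50 = 0xCF.
P3: D(K, 0xB5) = 0xF0; 0xF0 ⊕ 0x64 = 0x94.
P4: D(K, 0xFF) = 0x3A; 0x3A ⊕ 0xB5 = 0x8F.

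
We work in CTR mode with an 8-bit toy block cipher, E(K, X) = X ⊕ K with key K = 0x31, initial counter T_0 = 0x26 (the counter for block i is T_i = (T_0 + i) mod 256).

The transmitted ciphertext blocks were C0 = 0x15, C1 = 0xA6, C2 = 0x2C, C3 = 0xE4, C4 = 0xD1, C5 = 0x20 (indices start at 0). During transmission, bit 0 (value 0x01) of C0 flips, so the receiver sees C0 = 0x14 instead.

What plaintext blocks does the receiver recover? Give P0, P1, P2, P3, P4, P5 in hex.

P0 = 0x03, P1 = 0xB0, P2 = 0x35, P3 = 0xFC, P4 = 0xCA, P5 = 0x3A

CTR decryption: S_i = E(K, T_i) where T_i is the counter for block i; P_i = C_i ⊕ S_i.
Only C0 changed, to 0x14. In CTR, a change in C_i flips the same bit in P_i only; the keystream is unaffected. Decrypting the received ciphertext:
P0: T = 0x26, S = E(K, T) = 0x17; 0x14 ⊕ 0x17 = 0x03.
P1: T = 0x27, S = E(K, T) = 0x16; 0xA6 ⊕ 0x16 = 0xB0.
P2: T = 0x28, S = E(K, T) = 0x19; 0x2C ⊕ 0x19 = 0x35.
P3: T = 0x29, S = E(K, T) = 0x18; 0xE4 ⊕ 0x18 = 0xFC.
P4: T = 0x2A, S = E(K, T) = 0x1B; 0xD1 ⊕ 0x1B = 0xCA.
P5: T = 0x2B, S = E(K, T) = 0x1A; 0x20 ⊕ 0x1A = 0x3A.
Blocks that differ from the original plaintext: P0.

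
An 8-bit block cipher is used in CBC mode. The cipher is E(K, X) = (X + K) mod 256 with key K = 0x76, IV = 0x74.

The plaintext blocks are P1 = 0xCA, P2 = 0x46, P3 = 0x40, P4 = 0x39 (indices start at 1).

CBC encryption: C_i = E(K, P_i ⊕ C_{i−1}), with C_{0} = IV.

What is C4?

C4 = 0x9D

C1: P1 ⊕ 0x74 = 0xBE; E(K, 0xBE) = 0x34.
C2: P2 ⊕ 0x34 = 0x72; E(K, 0x72) = 0xE8.
C3: P3 ⊕ 0xE8 = 0xA8; E(K, 0xA8) = 0x1E.
C4: P4 ⊕ 0x1E = 0x27; E(K, 0x27) = 0x9D.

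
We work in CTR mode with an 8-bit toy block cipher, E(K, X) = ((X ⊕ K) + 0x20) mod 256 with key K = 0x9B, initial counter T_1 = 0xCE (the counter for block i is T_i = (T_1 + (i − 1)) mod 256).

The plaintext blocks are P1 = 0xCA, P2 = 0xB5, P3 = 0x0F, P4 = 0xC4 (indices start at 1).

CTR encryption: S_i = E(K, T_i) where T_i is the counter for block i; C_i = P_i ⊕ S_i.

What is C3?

C1: T = 0xCE, S = E(K, T) = 0x75; 0xCA ⊕ 0x75 = 0xBF.
C2: T = 0xCF, S = E(K, T) = 0x74; 0xB5 ⊕ 0x74 = 0xC1.
C3: T = 0xD0, S = E(K, T) = 0x6B; 0x0F ⊕ 0x6B = 0x64.

C3 = 0x64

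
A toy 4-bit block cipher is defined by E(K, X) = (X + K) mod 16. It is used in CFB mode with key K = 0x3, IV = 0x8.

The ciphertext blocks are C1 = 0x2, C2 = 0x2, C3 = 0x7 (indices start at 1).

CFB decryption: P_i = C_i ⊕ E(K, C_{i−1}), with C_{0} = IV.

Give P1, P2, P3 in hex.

P1 = 0x9, P2 = 0x7, P3 = 0x2

P1: E(K, 0x8) = 0xB; 0x2 ⊕ 0xB = 0x9.
P2: E(K, 0x2) = 0x5; 0x2 ⊕ 0x5 = 0x7.
P3: E(K, 0x2) = 0x5; 0x7 ⊕ 0x5 = 0x2.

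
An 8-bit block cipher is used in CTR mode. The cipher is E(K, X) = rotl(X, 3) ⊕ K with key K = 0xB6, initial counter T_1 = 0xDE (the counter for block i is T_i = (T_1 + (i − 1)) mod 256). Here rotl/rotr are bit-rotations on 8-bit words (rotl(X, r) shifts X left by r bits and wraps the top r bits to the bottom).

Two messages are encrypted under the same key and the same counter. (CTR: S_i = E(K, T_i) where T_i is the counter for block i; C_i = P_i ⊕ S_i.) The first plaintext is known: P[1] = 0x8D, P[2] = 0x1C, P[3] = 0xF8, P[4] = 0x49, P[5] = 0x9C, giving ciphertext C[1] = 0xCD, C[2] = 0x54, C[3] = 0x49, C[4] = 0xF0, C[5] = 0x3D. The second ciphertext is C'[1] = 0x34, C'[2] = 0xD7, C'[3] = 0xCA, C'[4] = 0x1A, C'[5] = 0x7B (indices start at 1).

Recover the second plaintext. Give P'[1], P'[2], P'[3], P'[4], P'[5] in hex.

In CTR with a reused counter, both messages share the same keystream S_i, so C_i ⊕ C'_i = P_i ⊕ P'_i and thus P'_i = P_i ⊕ C_i ⊕ C'_i.
P'[1]: 0x8D ⊕ 0xCD ⊕ 0x34 = 0x74.
P'[2]: 0x1C ⊕ 0x54 ⊕ 0xD7 = 0x9F.
P'[3]: 0xF8 ⊕ 0x49 ⊕ 0xCA = 0x7B.
P'[4]: 0x49 ⊕ 0xF0 ⊕ 0x1A = 0xA3.
P'[5]: 0x9C ⊕ 0x3D ⊕ 0x7B = 0xDA.

P'[1] = 0x74, P'[2] = 0x9F, P'[3] = 0x7B, P'[4] = 0xA3, P'[5] = 0xDA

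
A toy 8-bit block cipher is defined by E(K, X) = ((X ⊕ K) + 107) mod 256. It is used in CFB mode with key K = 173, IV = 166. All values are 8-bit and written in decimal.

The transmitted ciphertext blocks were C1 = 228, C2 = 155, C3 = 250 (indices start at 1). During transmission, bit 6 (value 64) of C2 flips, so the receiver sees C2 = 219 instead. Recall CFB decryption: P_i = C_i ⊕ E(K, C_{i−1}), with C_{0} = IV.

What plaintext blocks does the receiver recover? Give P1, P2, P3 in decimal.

P1 = 146, P2 = 111, P3 = 27

Only C2 changed, to 219. In CFB, a change in C_i flips the same bit in P_i and garbles P_{i+1}. Decrypting the received ciphertext:
P1: E(K, 166) = 118; 228 ⊕ 118 = 146.
P2: E(K, 228) = 180; 219 ⊕ 180 = 111.
P3: E(K, 219) = 225; 250 ⊕ 225 = 27.
Blocks that differ from the original plaintext: P2, P3.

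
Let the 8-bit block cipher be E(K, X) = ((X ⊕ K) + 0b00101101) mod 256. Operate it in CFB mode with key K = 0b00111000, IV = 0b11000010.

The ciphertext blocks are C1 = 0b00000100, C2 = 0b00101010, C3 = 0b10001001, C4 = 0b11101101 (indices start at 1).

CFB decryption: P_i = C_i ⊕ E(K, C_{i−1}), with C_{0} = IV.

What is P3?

P3 = 0b10110110

P3: E(K, 0b00101010) = 0b00111111; 0b10001001 ⊕ 0b00111111 = 0b10110110.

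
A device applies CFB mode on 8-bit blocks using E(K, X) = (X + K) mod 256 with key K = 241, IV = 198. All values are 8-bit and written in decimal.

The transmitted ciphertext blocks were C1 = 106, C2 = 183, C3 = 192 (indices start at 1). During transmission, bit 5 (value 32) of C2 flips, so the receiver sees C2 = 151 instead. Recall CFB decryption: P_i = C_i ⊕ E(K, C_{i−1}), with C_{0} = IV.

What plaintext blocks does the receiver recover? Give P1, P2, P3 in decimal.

Only C2 changed, to 151. In CFB, a change in C_i flips the same bit in P_i and garbles P_{i+1}. Decrypting the received ciphertext:
P1: E(K, 198) = 183; 106 ⊕ 183 = 221.
P2: E(K, 106) = 91; 151 ⊕ 91 = 204.
P3: E(K, 151) = 136; 192 ⊕ 136 = 72.
Blocks that differ from the original plaintext: P2, P3.

P1 = 221, P2 = 204, P3 = 72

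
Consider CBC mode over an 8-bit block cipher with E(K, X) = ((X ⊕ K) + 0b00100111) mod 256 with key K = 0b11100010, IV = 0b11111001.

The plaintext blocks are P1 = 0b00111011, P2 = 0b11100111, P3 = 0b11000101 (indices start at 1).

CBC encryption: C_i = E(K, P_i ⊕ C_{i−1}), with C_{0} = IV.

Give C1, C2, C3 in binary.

C1: P1 ⊕ 0b11111001 = 0b11000010; E(K, 0b11000010) = 0b01000111.
C2: P2 ⊕ 0b01000111 = 0b10100000; E(K, 0b10100000) = 0b01101001.
C3: P3 ⊕ 0b01101001 = 0b10101100; E(K, 0b10101100) = 0b01110101.

C1 = 0b01000111, C2 = 0b01101001, C3 = 0b01110101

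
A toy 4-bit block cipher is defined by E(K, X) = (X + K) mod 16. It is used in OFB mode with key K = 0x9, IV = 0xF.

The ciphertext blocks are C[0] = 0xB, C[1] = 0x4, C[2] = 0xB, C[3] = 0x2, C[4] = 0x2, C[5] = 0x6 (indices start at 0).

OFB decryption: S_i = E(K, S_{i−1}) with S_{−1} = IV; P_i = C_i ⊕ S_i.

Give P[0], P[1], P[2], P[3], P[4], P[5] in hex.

P[0] = 0x3, P[1] = 0x5, P[2] = 0x1, P[3] = 0x1, P[4] = 0xE, P[5] = 0x3

P[0]: S = E(K, 0xF) = 0x8; 0xB ⊕ 0x8 = 0x3.
P[1]: S = E(K, 0x8) = 0x1; 0x4 ⊕ 0x1 = 0x5.
P[2]: S = E(K, 0x1) = 0xA; 0xB ⊕ 0xA = 0x1.
P[3]: S = E(K, 0xA) = 0x3; 0x2 ⊕ 0x3 = 0x1.
P[4]: S = E(K, 0x3) = 0xC; 0x2 ⊕ 0xC = 0xE.
P[5]: S = E(K, 0xC) = 0x5; 0x6 ⊕ 0x5 = 0x3.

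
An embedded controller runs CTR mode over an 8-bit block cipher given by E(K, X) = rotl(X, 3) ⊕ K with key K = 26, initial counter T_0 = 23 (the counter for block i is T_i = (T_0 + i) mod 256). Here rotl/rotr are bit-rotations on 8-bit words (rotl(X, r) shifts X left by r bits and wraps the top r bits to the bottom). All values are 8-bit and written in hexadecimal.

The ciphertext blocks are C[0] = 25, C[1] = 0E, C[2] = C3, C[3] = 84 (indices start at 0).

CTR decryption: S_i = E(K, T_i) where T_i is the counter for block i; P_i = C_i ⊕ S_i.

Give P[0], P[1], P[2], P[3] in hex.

P[0] = 1A, P[1] = 09, P[2] = CC, P[3] = 93

P[0]: T = 23, S = E(K, T) = 3F; 25 ⊕ 3F = 1A.
P[1]: T = 24, S = E(K, T) = 07; 0E ⊕ 07 = 09.
P[2]: T = 25, S = E(K, T) = 0F; C3 ⊕ 0F = CC.
P[3]: T = 26, S = E(K, T) = 17; 84 ⊕ 17 = 93.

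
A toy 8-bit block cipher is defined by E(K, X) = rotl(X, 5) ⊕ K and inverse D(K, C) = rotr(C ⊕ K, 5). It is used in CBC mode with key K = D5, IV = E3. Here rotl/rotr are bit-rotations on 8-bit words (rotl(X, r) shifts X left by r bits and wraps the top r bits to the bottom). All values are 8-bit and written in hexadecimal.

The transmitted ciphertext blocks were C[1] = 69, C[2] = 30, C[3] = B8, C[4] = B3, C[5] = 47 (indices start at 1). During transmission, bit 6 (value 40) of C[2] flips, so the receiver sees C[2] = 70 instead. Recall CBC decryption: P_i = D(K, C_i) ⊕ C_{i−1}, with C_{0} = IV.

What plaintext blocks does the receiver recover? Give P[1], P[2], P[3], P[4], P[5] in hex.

P[1] = 06, P[2] = 44, P[3] = 1B, P[4] = 8B, P[5] = 27

Only C[2] changed, to 70. In CBC, a change in C_i garbles P_i and flips the same bit in P_{i+1}. Decrypting the received ciphertext:
P[1]: D(K, 69) = E5; E5 ⊕ E3 = 06.
P[2]: D(K, 70) = 2D; 2D ⊕ 69 = 44.
P[3]: D(K, B8) = 6B; 6B ⊕ 70 = 1B.
P[4]: D(K, B3) = 33; 33 ⊕ B8 = 8B.
P[5]: D(K, 47) = 94; 94 ⊕ B3 = 27.
Blocks that differ from the original plaintext: P[2], P[3].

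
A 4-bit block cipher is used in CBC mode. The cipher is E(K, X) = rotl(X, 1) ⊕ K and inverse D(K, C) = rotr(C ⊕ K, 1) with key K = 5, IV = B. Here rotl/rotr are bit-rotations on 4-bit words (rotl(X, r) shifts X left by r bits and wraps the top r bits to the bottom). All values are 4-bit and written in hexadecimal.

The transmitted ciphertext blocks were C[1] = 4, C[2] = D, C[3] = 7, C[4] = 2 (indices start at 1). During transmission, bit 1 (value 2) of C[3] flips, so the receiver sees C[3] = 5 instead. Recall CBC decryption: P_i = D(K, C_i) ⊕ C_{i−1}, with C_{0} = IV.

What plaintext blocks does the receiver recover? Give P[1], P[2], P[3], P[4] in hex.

P[1] = 3, P[2] = 0, P[3] = D, P[4] = E

Only C[3] changed, to 5. In CBC, a change in C_i garbles P_i and flips the same bit in P_{i+1}. Decrypting the received ciphertext:
P[1]: D(K, 4) = 8; 8 ⊕ B = 3.
P[2]: D(K, D) = 4; 4 ⊕ 4 = 0.
P[3]: D(K, 5) = 0; 0 ⊕ D = D.
P[4]: D(K, 2) = B; B ⊕ 5 = E.
Blocks that differ from the original plaintext: P[3], P[4].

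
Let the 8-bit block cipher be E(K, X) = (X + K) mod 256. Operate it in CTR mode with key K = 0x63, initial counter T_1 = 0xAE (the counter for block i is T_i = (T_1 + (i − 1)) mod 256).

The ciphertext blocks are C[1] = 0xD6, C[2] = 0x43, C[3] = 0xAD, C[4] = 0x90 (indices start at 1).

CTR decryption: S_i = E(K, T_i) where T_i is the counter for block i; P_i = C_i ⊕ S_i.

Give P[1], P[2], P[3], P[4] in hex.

P[1]: T = 0xAE, S = E(K, T) = 0x11; 0xD6 ⊕ 0x11 = 0xC7.
P[2]: T = 0xAF, S = E(K, T) = 0x12; 0x43 ⊕ 0x12 = 0x51.
P[3]: T = 0xB0, S = E(K, T) = 0x13; 0xAD ⊕ 0x13 = 0xBE.
P[4]: T = 0xB1, S = E(K, T) = 0x14; 0x90 ⊕ 0x14 = 0x84.

P[1] = 0xC7, P[2] = 0x51, P[3] = 0xBE, P[4] = 0x84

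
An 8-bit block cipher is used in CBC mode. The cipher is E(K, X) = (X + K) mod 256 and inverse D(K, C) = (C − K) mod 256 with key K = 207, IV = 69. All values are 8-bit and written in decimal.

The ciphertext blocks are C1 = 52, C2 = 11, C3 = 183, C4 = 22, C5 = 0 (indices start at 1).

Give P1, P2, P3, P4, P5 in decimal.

P1 = 32, P2 = 8, P3 = 227, P4 = 240, P5 = 39

CBC decryption: P_i = D(K, C_i) ⊕ C_{i−1}, with C_{0} = IV.
P1: D(K, 52) = 101; 101 ⊕ 69 = 32.
P2: D(K, 11) = 60; 60 ⊕ 52 = 8.
P3: D(K, 183) = 232; 232 ⊕ 11 = 227.
P4: D(K, 22) = 71; 71 ⊕ 183 = 240.
P5: D(K, 0) = 49; 49 ⊕ 22 = 39.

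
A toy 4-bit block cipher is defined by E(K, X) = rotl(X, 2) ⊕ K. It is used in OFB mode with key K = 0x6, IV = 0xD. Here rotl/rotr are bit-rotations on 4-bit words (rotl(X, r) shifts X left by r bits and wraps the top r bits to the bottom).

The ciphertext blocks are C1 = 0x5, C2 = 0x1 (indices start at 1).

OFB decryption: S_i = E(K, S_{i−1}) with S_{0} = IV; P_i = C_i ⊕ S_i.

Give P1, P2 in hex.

P1 = 0x4, P2 = 0x3

P1: S = E(K, 0xD) = 0x1; 0x5 ⊕ 0x1 = 0x4.
P2: S = E(K, 0x1) = 0x2; 0x1 ⊕ 0x2 = 0x3.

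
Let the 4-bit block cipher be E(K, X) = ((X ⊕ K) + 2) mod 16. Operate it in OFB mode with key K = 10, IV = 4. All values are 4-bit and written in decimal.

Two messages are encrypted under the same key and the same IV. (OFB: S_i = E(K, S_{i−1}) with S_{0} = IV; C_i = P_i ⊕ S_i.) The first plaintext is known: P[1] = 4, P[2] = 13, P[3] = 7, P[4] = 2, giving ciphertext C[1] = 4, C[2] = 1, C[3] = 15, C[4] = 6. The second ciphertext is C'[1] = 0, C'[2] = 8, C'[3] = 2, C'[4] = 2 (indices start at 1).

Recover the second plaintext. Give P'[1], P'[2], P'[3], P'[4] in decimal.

P'[1] = 0, P'[2] = 4, P'[3] = 10, P'[4] = 6

In OFB with a reused IV, both messages share the same keystream S_i, so C_i ⊕ C'_i = P_i ⊕ P'_i and thus P'_i = P_i ⊕ C_i ⊕ C'_i.
P'[1]: 4 ⊕ 4 ⊕ 0 = 0.
P'[2]: 13 ⊕ 1 ⊕ 8 = 4.
P'[3]: 7 ⊕ 15 ⊕ 2 = 10.
P'[4]: 2 ⊕ 6 ⊕ 2 = 6.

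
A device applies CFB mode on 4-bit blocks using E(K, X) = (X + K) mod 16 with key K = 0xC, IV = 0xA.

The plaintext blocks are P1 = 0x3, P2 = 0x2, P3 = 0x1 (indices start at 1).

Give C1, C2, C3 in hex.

CFB encryption: C_i = P_i ⊕ E(K, C_{i−1}), with C_{0} = IV.
C1: E(K, 0xA) = 0x6; 0x3 ⊕ 0x6 = 0x5.
C2: E(K, 0x5) = 0x1; 0x2 ⊕ 0x1 = 0x3.
C3: E(K, 0x3) = 0xF; 0x1 ⊕ 0xF = 0xE.

C1 = 0x5, C2 = 0x3, C3 = 0xE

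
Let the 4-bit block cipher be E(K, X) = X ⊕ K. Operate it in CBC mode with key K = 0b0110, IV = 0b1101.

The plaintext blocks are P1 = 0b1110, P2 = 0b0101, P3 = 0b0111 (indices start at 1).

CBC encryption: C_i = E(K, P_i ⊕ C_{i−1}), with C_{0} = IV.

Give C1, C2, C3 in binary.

C1 = 0b0101, C2 = 0b0110, C3 = 0b0111

C1: P1 ⊕ 0b1101 = 0b0011; E(K, 0b0011) = 0b0101.
C2: P2 ⊕ 0b0101 = 0b0000; E(K, 0b0000) = 0b0110.
C3: P3 ⊕ 0b0110 = 0b0001; E(K, 0b0001) = 0b0111.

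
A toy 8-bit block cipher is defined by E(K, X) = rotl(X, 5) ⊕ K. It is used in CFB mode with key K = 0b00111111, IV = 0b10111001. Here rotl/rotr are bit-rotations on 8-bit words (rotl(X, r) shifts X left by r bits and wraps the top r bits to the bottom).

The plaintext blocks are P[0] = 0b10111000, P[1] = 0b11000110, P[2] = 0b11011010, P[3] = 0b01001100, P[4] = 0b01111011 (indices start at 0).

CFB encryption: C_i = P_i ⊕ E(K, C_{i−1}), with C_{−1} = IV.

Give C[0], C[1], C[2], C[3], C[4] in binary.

C[0] = 0b10110000, C[1] = 0b11101111, C[2] = 0b00011000, C[3] = 0b01110000, C[4] = 0b01001010

C[0]: E(K, 0b10111001) = 0b00001000; 0b10111000 ⊕ 0b00001000 = 0b10110000.
C[1]: E(K, 0b10110000) = 0b00101001; 0b11000110 ⊕ 0b00101001 = 0b11101111.
C[2]: E(K, 0b11101111) = 0b11000010; 0b11011010 ⊕ 0b11000010 = 0b00011000.
C[3]: E(K, 0b00011000) = 0b00111100; 0b01001100 ⊕ 0b00111100 = 0b01110000.
C[4]: E(K, 0b01110000) = 0b00110001; 0b01111011 ⊕ 0b00110001 = 0b01001010.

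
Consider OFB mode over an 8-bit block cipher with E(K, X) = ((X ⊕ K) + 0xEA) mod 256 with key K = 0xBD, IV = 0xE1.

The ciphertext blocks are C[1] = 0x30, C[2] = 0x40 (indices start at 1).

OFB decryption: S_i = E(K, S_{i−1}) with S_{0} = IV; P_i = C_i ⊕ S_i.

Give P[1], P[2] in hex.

P[1]: S = E(K, 0xE1) = 0x46; 0x30 ⊕ 0x46 = 0x76.
P[2]: S = E(K, 0x46) = 0xE5; 0x40 ⊕ 0xE5 = 0xA5.

P[1] = 0x76, P[2] = 0xA5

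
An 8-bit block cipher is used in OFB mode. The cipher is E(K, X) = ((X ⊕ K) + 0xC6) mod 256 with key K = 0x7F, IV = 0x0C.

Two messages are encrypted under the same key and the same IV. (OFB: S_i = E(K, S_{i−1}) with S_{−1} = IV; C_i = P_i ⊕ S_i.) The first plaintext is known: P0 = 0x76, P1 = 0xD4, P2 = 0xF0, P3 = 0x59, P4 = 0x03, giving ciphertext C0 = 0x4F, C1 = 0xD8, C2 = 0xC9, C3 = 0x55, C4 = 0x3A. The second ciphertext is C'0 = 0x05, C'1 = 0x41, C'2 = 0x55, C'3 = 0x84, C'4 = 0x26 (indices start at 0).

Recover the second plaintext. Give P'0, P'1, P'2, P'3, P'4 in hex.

P'0 = 0x3C, P'1 = 0x4D, P'2 = 0x6C, P'3 = 0x88, P'4 = 0x1F

In OFB with a reused IV, both messages share the same keystream S_i, so C_i ⊕ C'_i = P_i ⊕ P'_i and thus P'_i = P_i ⊕ C_i ⊕ C'_i.
P'0: 0x76 ⊕ 0x4F ⊕ 0x05 = 0x3C.
P'1: 0xD4 ⊕ 0xD8 ⊕ 0x41 = 0x4D.
P'2: 0xF0 ⊕ 0xC9 ⊕ 0x55 = 0x6C.
P'3: 0x59 ⊕ 0x55 ⊕ 0x84 = 0x88.
P'4: 0x03 ⊕ 0x3A ⊕ 0x26 = 0x1F.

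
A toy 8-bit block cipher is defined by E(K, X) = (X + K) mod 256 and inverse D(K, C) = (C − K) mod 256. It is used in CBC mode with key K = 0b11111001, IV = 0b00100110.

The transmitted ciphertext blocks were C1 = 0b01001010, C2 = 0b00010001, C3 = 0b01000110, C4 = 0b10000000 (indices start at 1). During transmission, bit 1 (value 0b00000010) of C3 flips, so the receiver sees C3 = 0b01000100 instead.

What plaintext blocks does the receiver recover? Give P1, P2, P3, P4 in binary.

P1 = 0b01110111, P2 = 0b01010010, P3 = 0b01011010, P4 = 0b11000011

CBC decryption: P_i = D(K, C_i) ⊕ C_{i−1}, with C_{0} = IV.
Only C3 changed, to 0b01000100. In CBC, a change in C_i garbles P_i and flips the same bit in P_{i+1}. Decrypting the received ciphertext:
P1: D(K, 0b01001010) = 0b01010001; 0b01010001 ⊕ 0b00100110 = 0b01110111.
P2: D(K, 0b00010001) = 0b00011000; 0b00011000 ⊕ 0b01001010 = 0b01010010.
P3: D(K, 0b01000100) = 0b01001011; 0b01001011 ⊕ 0b00010001 = 0b01011010.
P4: D(K, 0b10000000) = 0b10000111; 0b10000111 ⊕ 0b01000100 = 0b11000011.
Blocks that differ from the original plaintext: P3, P4.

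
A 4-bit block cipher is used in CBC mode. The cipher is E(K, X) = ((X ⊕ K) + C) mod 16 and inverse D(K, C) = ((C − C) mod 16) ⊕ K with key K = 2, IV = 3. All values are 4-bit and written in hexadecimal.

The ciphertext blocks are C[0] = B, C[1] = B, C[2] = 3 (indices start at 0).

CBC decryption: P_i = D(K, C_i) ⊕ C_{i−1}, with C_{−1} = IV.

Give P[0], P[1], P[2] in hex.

P[0] = E, P[1] = 6, P[2] = E

P[0]: D(K, B) = D; D ⊕ 3 = E.
P[1]: D(K, B) = D; D ⊕ B = 6.
P[2]: D(K, 3) = 5; 5 ⊕ B = E.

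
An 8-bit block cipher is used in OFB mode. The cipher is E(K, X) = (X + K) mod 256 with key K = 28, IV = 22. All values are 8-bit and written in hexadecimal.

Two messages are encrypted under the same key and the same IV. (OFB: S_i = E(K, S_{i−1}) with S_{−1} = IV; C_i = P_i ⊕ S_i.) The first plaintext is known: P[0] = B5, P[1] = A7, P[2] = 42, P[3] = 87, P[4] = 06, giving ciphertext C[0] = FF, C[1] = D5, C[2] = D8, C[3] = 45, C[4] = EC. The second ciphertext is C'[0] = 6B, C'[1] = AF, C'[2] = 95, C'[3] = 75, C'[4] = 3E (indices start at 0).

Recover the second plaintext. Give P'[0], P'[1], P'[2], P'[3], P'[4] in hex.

In OFB with a reused IV, both messages share the same keystream S_i, so C_i ⊕ C'_i = P_i ⊕ P'_i and thus P'_i = P_i ⊕ C_i ⊕ C'_i.
P'[0]: B5 ⊕ FF ⊕ 6B = 21.
P'[1]: A7 ⊕ D5 ⊕ AF = DD.
P'[2]: 42 ⊕ D8 ⊕ 95 = 0F.
P'[3]: 87 ⊕ 45 ⊕ 75 = B7.
P'[4]: 06 ⊕ EC ⊕ 3E = D4.

P'[0] = 21, P'[1] = DD, P'[2] = 0F, P'[3] = B7, P'[4] = D4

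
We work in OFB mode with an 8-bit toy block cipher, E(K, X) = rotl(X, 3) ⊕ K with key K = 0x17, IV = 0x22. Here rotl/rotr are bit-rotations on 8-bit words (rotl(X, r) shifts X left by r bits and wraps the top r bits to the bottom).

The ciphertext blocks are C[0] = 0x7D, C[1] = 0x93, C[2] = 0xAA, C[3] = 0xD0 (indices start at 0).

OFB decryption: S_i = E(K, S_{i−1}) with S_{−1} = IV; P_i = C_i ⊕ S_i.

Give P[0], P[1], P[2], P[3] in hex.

P[0]: S = E(K, 0x22) = 0x06; 0x7D ⊕ 0x06 = 0x7B.
P[1]: S = E(K, 0x06) = 0x27; 0x93 ⊕ 0x27 = 0xB4.
P[2]: S = E(K, 0x27) = 0x2E; 0xAA ⊕ 0x2E = 0x84.
P[3]: S = E(K, 0x2E) = 0x66; 0xD0 ⊕ 0x66 = 0xB6.

P[0] = 0x7B, P[1] = 0xB4, P[2] = 0x84, P[3] = 0xB6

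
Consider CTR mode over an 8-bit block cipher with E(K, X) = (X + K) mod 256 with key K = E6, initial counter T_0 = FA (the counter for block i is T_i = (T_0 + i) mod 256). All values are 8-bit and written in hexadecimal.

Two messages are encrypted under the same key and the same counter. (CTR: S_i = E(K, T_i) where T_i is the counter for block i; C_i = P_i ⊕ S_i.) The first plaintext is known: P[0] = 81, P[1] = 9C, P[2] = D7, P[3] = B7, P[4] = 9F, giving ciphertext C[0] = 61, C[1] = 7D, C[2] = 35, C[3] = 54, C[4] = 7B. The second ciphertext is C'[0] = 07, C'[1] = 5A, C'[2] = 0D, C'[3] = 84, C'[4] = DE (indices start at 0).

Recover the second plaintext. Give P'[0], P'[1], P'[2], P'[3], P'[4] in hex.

In CTR with a reused counter, both messages share the same keystream S_i, so C_i ⊕ C'_i = P_i ⊕ P'_i and thus P'_i = P_i ⊕ C_i ⊕ C'_i.
P'[0]: 81 ⊕ 61 ⊕ 07 = E7.
P'[1]: 9C ⊕ 7D ⊕ 5A = BB.
P'[2]: D7 ⊕ 35 ⊕ 0D = EF.
P'[3]: B7 ⊕ 54 ⊕ 84 = 67.
P'[4]: 9F ⊕ 7B ⊕ DE = 3A.

P'[0] = E7, P'[1] = BB, P'[2] = EF, P'[3] = 67, P'[4] = 3A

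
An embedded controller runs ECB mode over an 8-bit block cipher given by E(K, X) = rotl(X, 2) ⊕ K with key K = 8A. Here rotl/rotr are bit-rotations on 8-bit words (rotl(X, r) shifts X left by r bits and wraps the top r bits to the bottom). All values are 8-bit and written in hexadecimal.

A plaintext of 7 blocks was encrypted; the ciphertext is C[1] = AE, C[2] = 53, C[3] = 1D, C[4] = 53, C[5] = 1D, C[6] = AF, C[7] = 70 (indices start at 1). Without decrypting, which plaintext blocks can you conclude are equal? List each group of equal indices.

ECB encrypts each block independently with the same key, so equal ciphertext blocks imply equal plaintext blocks.
C[2] = C[4] = 53, so P[2] = P[4].
C[3] = C[5] = 1D, so P[3] = P[5].

P[2] = P[4]; P[3] = P[5]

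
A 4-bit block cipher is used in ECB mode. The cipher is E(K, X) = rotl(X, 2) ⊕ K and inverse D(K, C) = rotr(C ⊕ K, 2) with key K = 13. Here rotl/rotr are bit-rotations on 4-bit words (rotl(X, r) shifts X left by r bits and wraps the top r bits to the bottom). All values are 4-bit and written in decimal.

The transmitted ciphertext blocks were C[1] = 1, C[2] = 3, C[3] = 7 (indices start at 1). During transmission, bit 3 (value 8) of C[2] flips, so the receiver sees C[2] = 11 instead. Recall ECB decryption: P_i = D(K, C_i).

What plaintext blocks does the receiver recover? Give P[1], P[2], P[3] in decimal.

P[1] = 3, P[2] = 9, P[3] = 10

Only C[2] changed, to 11. In ECB, a change in C_i affects only P_i. Decrypting the received ciphertext:
P[1]: D(K, 1) = 3.
P[2]: D(K, 11) = 9.
P[3]: D(K, 7) = 10.
Blocks that differ from the original plaintext: P[2].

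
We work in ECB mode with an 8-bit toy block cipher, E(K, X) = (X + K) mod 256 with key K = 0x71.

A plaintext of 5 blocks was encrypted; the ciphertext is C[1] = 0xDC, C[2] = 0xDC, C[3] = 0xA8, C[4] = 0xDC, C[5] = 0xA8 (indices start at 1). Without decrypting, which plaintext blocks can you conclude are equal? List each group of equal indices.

P[1] = P[2] = P[4]; P[3] = P[5]

ECB encrypts each block independently with the same key, so equal ciphertext blocks imply equal plaintext blocks.
C[1] = C[2] = C[4] = 0xDC, so P[1] = P[2] = P[4].
C[3] = C[5] = 0xA8, so P[3] = P[5].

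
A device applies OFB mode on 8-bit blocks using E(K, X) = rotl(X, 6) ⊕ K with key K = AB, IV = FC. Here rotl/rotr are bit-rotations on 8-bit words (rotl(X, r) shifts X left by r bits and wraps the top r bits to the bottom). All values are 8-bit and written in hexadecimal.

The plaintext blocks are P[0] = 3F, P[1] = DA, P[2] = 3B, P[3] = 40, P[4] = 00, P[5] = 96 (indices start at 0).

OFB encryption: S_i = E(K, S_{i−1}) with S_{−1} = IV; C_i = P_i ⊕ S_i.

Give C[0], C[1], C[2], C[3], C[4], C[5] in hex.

C[0]: S = E(K, FC) = 94; 3F ⊕ 94 = AB.
C[1]: S = E(K, 94) = 8E; DA ⊕ 8E = 54.
C[2]: S = E(K, 8E) = 08; 3B ⊕ 08 = 33.
C[3]: S = E(K, 08) = A9; 40 ⊕ A9 = E9.
C[4]: S = E(K, A9) = C1; 00 ⊕ C1 = C1.
C[5]: S = E(K, C1) = DB; 96 ⊕ DB = 4D.

C[0] = AB, C[1] = 54, C[2] = 33, C[3] = E9, C[4] = C1, C[5] = 4D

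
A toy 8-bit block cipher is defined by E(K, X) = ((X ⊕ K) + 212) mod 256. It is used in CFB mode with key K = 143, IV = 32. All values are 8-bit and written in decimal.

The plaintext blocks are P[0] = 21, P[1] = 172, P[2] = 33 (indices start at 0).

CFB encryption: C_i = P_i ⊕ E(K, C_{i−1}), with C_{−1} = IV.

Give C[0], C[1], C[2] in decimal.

C[0] = 150, C[1] = 65, C[2] = 131

C[0]: E(K, 32) = 131; 21 ⊕ 131 = 150.
C[1]: E(K, 150) = 237; 172 ⊕ 237 = 65.
C[2]: E(K, 65) = 162; 33 ⊕ 162 = 131.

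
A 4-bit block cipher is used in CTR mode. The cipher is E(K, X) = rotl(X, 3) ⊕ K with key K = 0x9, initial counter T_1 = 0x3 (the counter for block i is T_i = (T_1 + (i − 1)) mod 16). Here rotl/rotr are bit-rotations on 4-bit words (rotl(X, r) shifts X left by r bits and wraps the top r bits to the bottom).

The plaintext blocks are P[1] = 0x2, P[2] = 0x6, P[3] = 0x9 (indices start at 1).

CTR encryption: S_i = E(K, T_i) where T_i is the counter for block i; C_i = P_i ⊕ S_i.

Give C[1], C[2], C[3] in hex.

C[1]: T = 0x3, S = E(K, T) = 0x0; 0x2 ⊕ 0x0 = 0x2.
C[2]: T = 0x4, S = E(K, T) = 0xB; 0x6 ⊕ 0xB = 0xD.
C[3]: T = 0x5, S = E(K, T) = 0x3; 0x9 ⊕ 0x3 = 0xA.

C[1] = 0x2, C[2] = 0xD, C[3] = 0xA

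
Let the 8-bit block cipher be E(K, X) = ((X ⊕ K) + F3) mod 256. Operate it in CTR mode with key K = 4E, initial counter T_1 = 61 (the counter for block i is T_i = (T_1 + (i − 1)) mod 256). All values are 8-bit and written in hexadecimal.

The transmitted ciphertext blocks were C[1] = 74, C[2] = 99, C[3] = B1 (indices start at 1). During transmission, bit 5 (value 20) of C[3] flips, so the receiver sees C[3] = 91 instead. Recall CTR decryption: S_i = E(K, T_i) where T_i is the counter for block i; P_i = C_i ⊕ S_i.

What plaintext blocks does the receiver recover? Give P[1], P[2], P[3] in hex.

Only C[3] changed, to 91. In CTR, a change in C_i flips the same bit in P_i only; the keystream is unaffected. Decrypting the received ciphertext:
P[1]: T = 61, S = E(K, T) = 22; 74 ⊕ 22 = 56.
P[2]: T = 62, S = E(K, T) = 1F; 99 ⊕ 1F = 86.
P[3]: T = 63, S = E(K, T) = 20; 91 ⊕ 20 = B1.
Blocks that differ from the original plaintext: P[3].

P[1] = 56, P[2] = 86, P[3] = B1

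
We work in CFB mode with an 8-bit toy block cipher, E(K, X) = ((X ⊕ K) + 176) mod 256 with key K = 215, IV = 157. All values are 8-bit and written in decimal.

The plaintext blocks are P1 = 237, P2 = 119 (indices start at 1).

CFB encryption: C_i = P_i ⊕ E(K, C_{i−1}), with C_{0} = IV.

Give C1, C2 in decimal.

C1 = 23, C2 = 7

C1: E(K, 157) = 250; 237 ⊕ 250 = 23.
C2: E(K, 23) = 112; 119 ⊕ 112 = 7.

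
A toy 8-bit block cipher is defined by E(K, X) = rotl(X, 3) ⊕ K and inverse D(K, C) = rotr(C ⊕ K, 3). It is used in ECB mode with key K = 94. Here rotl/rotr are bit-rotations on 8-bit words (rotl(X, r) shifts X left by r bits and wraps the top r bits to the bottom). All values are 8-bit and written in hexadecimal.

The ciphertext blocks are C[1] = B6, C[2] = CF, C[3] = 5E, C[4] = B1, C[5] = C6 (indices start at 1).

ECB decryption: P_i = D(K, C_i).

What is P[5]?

P[5] = 4A

P[5]: D(K, C6) = 4A.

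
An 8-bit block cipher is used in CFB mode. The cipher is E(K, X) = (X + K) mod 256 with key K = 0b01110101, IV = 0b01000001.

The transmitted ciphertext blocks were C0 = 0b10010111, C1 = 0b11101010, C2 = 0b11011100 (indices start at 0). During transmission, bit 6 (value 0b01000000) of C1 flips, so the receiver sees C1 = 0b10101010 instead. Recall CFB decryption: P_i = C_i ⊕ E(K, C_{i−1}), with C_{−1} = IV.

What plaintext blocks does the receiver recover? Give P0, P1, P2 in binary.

P0 = 0b00100001, P1 = 0b10100110, P2 = 0b11000011

Only C1 changed, to 0b10101010. In CFB, a change in C_i flips the same bit in P_i and garbles P_{i+1}. Decrypting the received ciphertext:
P0: E(K, 0b01000001) = 0b10110110; 0b10010111 ⊕ 0b10110110 = 0b00100001.
P1: E(K, 0b10010111) = 0b00001100; 0b10101010 ⊕ 0b00001100 = 0b10100110.
P2: E(K, 0b10101010) = 0b00011111; 0b11011100 ⊕ 0b00011111 = 0b11000011.
Blocks that differ from the original plaintext: P1, P2.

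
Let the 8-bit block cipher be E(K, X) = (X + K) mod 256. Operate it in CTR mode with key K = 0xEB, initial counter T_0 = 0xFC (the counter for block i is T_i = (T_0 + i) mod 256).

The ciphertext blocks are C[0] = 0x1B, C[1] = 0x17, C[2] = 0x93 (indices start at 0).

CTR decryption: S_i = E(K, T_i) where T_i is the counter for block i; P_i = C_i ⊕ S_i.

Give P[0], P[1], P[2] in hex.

P[0]: T = 0xFC, S = E(K, T) = 0xE7; 0x1B ⊕ 0xE7 = 0xFC.
P[1]: T = 0xFD, S = E(K, T) = 0xE8; 0x17 ⊕ 0xE8 = 0xFF.
P[2]: T = 0xFE, S = E(K, T) = 0xE9; 0x93 ⊕ 0xE9 = 0x7A.

P[0] = 0xFC, P[1] = 0xFF, P[2] = 0x7A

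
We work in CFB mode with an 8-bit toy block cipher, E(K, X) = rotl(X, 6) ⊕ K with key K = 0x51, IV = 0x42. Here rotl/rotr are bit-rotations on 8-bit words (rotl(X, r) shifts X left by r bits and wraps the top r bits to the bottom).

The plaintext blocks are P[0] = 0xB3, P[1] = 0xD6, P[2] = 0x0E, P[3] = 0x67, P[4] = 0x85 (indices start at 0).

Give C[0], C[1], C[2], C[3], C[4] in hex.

C[0] = 0x72, C[1] = 0x1B, C[2] = 0x99, C[3] = 0x50, C[4] = 0xC0

CFB encryption: C_i = P_i ⊕ E(K, C_{i−1}), with C_{−1} = IV.
C[0]: E(K, 0x42) = 0xC1; 0xB3 ⊕ 0xC1 = 0x72.
C[1]: E(K, 0x72) = 0xCD; 0xD6 ⊕ 0xCD = 0x1B.
C[2]: E(K, 0x1B) = 0x97; 0x0E ⊕ 0x97 = 0x99.
C[3]: E(K, 0x99) = 0x37; 0x67 ⊕ 0x37 = 0x50.
C[4]: E(K, 0x50) = 0x45; 0x85 ⊕ 0x45 = 0xC0.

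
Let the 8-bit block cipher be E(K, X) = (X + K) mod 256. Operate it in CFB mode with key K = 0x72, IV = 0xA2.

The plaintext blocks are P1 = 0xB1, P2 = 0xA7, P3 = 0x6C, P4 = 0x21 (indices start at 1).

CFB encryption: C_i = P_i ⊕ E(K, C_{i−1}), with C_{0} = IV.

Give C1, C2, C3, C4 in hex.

C1 = 0xA5, C2 = 0xB0, C3 = 0x4E, C4 = 0xE1

C1: E(K, 0xA2) = 0x14; 0xB1 ⊕ 0x14 = 0xA5.
C2: E(K, 0xA5) = 0x17; 0xA7 ⊕ 0x17 = 0xB0.
C3: E(K, 0xB0) = 0x22; 0x6C ⊕ 0x22 = 0x4E.
C4: E(K, 0x4E) = 0xC0; 0x21 ⊕ 0xC0 = 0xE1.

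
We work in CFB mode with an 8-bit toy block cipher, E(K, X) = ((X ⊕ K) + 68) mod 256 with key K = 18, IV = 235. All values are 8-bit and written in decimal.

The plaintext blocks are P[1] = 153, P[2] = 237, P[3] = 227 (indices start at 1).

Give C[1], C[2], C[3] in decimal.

C[1] = 164, C[2] = 23, C[3] = 170

CFB encryption: C_i = P_i ⊕ E(K, C_{i−1}), with C_{0} = IV.
C[1]: E(K, 235) = 61; 153 ⊕ 61 = 164.
C[2]: E(K, 164) = 250; 237 ⊕ 250 = 23.
C[3]: E(K, 23) = 73; 227 ⊕ 73 = 170.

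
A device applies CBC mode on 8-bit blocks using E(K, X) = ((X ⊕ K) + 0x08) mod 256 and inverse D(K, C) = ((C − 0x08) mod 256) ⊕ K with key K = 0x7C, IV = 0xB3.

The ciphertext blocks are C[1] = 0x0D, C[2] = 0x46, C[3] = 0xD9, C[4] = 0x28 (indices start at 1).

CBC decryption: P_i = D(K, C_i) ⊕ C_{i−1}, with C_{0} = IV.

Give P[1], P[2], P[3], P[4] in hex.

P[1] = 0xCA, P[2] = 0x4F, P[3] = 0xEB, P[4] = 0x85

P[1]: D(K, 0x0D) = 0x79; 0x79 ⊕ 0xB3 = 0xCA.
P[2]: D(K, 0x46) = 0x42; 0x42 ⊕ 0x0D = 0x4F.
P[3]: D(K, 0xD9) = 0xAD; 0xAD ⊕ 0x46 = 0xEB.
P[4]: D(K, 0x28) = 0x5C; 0x5C ⊕ 0xD9 = 0x85.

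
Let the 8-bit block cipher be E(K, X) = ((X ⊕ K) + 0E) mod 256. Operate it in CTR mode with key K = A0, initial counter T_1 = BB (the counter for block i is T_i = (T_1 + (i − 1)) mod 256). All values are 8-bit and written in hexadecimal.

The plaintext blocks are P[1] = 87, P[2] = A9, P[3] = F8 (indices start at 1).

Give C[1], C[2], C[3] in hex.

C[1] = AE, C[2] = 83, C[3] = D3

CTR encryption: S_i = E(K, T_i) where T_i is the counter for block i; C_i = P_i ⊕ S_i.
C[1]: T = BB, S = E(K, T) = 29; 87 ⊕ 29 = AE.
C[2]: T = BC, S = E(K, T) = 2A; A9 ⊕ 2A = 83.
C[3]: T = BD, S = E(K, T) = 2B; F8 ⊕ 2B = D3.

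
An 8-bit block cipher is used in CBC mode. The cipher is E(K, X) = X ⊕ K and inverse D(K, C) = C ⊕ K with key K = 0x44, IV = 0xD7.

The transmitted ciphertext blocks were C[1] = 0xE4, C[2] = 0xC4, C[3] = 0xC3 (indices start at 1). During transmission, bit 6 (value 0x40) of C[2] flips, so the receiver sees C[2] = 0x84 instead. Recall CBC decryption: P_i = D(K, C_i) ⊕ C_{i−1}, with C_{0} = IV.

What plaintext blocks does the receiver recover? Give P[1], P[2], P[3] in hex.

P[1] = 0x77, P[2] = 0x24, P[3] = 0x03

Only C[2] changed, to 0x84. In CBC, a change in C_i garbles P_i and flips the same bit in P_{i+1}. Decrypting the received ciphertext:
P[1]: D(K, 0xE4) = 0xA0; 0xA0 ⊕ 0xD7 = 0x77.
P[2]: D(K, 0x84) = 0xC0; 0xC0 ⊕ 0xE4 = 0x24.
P[3]: D(K, 0xC3) = 0x87; 0x87 ⊕ 0x84 = 0x03.
Blocks that differ from the original plaintext: P[2], P[3].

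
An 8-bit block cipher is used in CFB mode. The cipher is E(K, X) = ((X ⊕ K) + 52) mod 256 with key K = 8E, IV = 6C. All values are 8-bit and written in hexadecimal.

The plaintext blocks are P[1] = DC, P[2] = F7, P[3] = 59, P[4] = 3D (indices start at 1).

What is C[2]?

CFB encryption: C_i = P_i ⊕ E(K, C_{i−1}), with C_{0} = IV.
C[1]: E(K, 6C) = 34; DC ⊕ 34 = E8.
C[2]: E(K, E8) = B8; F7 ⊕ B8 = 4F.

C[2] = 4F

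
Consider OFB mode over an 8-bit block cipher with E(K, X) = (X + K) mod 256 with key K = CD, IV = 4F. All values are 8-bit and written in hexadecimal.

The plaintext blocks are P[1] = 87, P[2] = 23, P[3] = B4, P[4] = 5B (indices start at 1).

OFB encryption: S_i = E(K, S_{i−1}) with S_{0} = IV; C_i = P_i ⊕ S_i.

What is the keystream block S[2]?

E9

C[1]: S = E(K, 4F) = 1C; 87 ⊕ 1C = 9B.
C[2]: S = E(K, 1C) = E9; 23 ⊕ E9 = CA.
So S[2] = E9.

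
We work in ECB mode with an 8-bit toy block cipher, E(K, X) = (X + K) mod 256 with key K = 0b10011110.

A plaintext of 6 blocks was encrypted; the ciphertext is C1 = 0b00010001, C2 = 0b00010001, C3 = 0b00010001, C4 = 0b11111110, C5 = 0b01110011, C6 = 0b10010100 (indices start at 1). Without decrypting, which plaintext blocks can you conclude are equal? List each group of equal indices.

P1 = P2 = P3

ECB encrypts each block independently with the same key, so equal ciphertext blocks imply equal plaintext blocks.
C1 = C2 = C3 = 0b00010001, so P1 = P2 = P3.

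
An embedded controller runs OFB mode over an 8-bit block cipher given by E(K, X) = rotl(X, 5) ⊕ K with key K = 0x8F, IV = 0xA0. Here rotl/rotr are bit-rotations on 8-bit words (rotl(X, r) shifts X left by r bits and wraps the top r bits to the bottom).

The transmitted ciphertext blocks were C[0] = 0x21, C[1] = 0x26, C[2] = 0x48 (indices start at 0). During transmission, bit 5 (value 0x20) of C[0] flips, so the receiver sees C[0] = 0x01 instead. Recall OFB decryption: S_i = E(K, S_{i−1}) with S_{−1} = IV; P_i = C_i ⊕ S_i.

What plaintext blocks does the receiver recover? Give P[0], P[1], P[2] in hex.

P[0] = 0x9A, P[1] = 0xDA, P[2] = 0x58

Only C[0] changed, to 0x01. In OFB, a change in C_i flips the same bit in P_i only; the keystream is unaffected. Decrypting the received ciphertext:
P[0]: S = E(K, 0xA0) = 0x9B; 0x01 ⊕ 0x9B = 0x9A.
P[1]: S = E(K, 0x9B) = 0xFC; 0x26 ⊕ 0xFC = 0xDA.
P[2]: S = E(K, 0xFC) = 0x10; 0x48 ⊕ 0x10 = 0x58.
Blocks that differ from the original plaintext: P[0].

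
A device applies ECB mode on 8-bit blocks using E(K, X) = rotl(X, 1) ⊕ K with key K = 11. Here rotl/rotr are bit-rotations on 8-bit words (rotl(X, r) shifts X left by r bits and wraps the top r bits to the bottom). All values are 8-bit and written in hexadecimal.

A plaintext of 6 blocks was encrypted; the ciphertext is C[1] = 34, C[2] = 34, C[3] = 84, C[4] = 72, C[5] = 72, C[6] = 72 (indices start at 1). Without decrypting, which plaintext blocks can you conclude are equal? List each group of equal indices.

ECB encrypts each block independently with the same key, so equal ciphertext blocks imply equal plaintext blocks.
C[1] = C[2] = 34, so P[1] = P[2].
C[4] = C[5] = C[6] = 72, so P[4] = P[5] = P[6].

P[1] = P[2]; P[4] = P[5] = P[6]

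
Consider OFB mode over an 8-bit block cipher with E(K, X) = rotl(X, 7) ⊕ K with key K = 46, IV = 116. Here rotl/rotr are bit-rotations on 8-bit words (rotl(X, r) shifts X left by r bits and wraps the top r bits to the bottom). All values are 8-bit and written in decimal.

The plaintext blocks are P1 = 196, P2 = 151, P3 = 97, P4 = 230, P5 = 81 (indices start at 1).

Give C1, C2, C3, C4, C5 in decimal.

C1 = 208, C2 = 179, C3 = 93, C4 = 214, C5 = 103

OFB encryption: S_i = E(K, S_{i−1}) with S_{0} = IV; C_i = P_i ⊕ S_i.
C1: S = E(K, 116) = 20; 196 ⊕ 20 = 208.
C2: S = E(K, 20) = 36; 151 ⊕ 36 = 179.
C3: S = E(K, 36) = 60; 97 ⊕ 60 = 93.
C4: S = E(K, 60) = 48; 230 ⊕ 48 = 214.
C5: S = E(K, 48) = 54; 81 ⊕ 54 = 103.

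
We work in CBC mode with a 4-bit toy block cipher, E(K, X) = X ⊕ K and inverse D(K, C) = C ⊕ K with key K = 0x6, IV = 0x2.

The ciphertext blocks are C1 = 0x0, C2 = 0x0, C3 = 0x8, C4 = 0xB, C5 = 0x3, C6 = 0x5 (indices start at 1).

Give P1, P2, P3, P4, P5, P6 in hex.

P1 = 0x4, P2 = 0x6, P3 = 0xE, P4 = 0x5, P5 = 0xE, P6 = 0x0

CBC decryption: P_i = D(K, C_i) ⊕ C_{i−1}, with C_{0} = IV.
P1: D(K, 0x0) = 0x6; 0x6 ⊕ 0x2 = 0x4.
P2: D(K, 0x0) = 0x6; 0x6 ⊕ 0x0 = 0x6.
P3: D(K, 0x8) = 0xE; 0xE ⊕ 0x0 = 0xE.
P4: D(K, 0xB) = 0xD; 0xD ⊕ 0x8 = 0x5.
P5: D(K, 0x3) = 0x5; 0x5 ⊕ 0xB = 0xE.
P6: D(K, 0x5) = 0x3; 0x3 ⊕ 0x3 = 0x0.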